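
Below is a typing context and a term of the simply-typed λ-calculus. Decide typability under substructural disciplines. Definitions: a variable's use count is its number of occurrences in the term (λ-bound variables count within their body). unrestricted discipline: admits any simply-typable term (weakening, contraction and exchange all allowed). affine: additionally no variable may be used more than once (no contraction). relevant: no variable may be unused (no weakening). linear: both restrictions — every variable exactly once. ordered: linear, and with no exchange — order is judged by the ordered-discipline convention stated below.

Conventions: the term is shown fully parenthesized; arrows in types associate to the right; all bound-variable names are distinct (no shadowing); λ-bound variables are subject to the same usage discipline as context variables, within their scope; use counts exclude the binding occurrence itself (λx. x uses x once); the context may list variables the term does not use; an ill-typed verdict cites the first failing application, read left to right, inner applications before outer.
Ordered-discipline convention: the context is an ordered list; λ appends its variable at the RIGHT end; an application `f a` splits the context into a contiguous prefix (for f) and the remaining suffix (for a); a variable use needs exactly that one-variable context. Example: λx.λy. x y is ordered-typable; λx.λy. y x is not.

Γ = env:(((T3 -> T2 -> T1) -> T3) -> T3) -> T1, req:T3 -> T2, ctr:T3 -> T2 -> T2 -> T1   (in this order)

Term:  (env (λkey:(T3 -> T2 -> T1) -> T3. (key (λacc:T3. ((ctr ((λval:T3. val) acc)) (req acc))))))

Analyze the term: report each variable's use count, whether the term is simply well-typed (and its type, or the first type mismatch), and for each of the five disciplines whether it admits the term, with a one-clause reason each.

variable uses: env ×1; req ×1; ctr ×1; key [bound] ×1; acc [bound] ×2; val [bound] ×1
order of uses: env, key, ctr, val, acc, req, acc
typing: well-typed — term : T1
ordered: ✗, uses contraction: acc ×2
linear: ✗, uses contraction: acc ×2
affine: ✗, uses contraction: acc ×2
relevant: ✓, at least one use each (env, req, ctr, key, acc, val)
unrestricted: ✓, simply typable at T1; W, C, E all held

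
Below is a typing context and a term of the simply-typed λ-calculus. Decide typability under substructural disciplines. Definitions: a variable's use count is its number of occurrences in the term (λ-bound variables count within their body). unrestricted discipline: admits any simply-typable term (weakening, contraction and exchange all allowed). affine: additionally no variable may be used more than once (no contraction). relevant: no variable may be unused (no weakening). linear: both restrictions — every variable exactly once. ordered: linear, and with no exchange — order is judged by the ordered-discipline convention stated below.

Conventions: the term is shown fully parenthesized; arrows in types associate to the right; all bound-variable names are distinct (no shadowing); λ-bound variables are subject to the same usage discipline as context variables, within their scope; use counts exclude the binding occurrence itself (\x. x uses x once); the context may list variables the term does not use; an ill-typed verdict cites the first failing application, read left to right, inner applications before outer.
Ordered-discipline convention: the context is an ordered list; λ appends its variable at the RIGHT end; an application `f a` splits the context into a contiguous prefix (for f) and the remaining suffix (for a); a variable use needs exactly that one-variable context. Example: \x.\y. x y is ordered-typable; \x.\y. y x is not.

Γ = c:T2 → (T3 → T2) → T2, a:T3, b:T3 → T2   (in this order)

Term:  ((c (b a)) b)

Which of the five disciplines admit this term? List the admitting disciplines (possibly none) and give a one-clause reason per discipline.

admitting disciplines: relevant, unrestricted
variable uses: c=1; a=1; b=2
uses in reading order: c, b, a, b
typing: ✓ — T2
ordered ✗ (b ×2 used more than once (contraction))
linear ✗ (b ×2 used more than once (contraction))
affine ✗ (b ×2 used more than once (contraction))
relevant ✓ (at least one use each (c, a, b))
unrestricted ✓ (type-checks (T2) and nothing is barred)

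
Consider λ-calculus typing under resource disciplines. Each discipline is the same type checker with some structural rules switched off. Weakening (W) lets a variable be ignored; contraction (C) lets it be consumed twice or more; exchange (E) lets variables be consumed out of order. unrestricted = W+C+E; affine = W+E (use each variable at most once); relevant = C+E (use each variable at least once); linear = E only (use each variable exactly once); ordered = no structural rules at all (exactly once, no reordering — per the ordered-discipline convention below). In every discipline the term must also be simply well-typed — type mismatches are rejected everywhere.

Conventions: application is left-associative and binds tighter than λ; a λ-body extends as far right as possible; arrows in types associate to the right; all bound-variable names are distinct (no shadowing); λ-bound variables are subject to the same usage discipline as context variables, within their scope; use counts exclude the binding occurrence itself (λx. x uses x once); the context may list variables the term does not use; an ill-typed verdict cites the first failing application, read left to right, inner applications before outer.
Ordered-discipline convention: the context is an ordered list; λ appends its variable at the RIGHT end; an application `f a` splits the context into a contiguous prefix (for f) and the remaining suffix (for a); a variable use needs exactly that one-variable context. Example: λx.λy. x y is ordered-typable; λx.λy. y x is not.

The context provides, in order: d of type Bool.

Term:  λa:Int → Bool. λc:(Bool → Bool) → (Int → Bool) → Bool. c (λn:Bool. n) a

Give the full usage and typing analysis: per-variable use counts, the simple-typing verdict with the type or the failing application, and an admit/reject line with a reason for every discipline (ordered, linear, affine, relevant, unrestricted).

usage: d ×0, a (bound) ×1, c (bound) ×1, n (bound) ×1
order of uses: c, n, a
typing: ✓ — (Int → Bool) → ((Bool → Bool) → (Int → Bool) → Bool) → Bool
ordered ✗ (needs weakening: d unused)
linear ✗ (needs weakening: d unused)
affine ✓ (d, a, c, n: no repeats, contraction unneeded)
relevant ✗ (needs weakening: d unused)
unrestricted ✓ (simply typable at (Int → Bool) → ((Bool → Bool) → (Int → Bool) → Bool) → Bool; W, C, E all held)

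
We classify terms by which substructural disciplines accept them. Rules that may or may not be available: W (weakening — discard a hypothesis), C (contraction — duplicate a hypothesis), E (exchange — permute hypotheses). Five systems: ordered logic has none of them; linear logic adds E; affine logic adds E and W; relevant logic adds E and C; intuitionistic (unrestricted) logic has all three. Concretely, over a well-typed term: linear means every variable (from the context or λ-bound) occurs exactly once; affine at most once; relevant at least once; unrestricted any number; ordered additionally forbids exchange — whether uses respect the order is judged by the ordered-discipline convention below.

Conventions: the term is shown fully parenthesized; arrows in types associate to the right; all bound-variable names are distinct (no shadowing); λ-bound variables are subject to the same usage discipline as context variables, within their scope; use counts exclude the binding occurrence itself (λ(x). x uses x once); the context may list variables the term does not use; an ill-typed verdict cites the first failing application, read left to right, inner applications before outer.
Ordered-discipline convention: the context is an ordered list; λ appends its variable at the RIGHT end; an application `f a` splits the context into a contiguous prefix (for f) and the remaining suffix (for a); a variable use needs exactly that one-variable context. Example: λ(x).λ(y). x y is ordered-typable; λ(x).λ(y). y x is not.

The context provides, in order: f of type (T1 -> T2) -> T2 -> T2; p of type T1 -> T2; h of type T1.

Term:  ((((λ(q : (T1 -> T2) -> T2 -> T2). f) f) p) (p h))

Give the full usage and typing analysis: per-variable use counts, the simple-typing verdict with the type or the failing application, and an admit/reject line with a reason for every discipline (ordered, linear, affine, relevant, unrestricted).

use counts: f: 2×, p: 2×, h: 1×, q [bound]: 0×
order of uses: f, f, p, p, h
typing: well-typed — term : T2
ordered: ✗ — uses contraction: f ×2, p ×2; q never used (weakening)
linear: ✗ — uses contraction: f ×2, p ×2; q never used (weakening)
affine: ✗ — uses contraction: f ×2, p ×2
relevant: ✗ — q never used (weakening)
unrestricted: ✓ — typability at T2 is all that's needed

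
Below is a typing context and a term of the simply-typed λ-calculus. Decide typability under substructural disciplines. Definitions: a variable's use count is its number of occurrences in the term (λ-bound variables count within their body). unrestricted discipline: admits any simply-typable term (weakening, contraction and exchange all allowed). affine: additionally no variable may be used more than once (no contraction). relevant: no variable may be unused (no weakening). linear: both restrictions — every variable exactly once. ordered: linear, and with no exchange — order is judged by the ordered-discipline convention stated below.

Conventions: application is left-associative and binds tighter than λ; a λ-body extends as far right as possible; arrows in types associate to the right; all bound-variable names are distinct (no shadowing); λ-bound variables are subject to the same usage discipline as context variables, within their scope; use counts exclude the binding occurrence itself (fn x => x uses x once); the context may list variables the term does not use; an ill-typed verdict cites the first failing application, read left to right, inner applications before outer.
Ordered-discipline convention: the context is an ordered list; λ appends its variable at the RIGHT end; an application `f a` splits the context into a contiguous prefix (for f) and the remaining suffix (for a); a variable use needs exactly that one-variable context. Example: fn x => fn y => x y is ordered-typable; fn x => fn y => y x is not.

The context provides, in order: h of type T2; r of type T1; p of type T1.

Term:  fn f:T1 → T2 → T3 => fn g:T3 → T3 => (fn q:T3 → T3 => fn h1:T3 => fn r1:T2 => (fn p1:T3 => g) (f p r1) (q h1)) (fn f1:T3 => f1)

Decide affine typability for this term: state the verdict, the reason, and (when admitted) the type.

yes — h, r, p, f, g, q, h1, r1, p1, f1: no repeats, contraction unneeded; term : (T1 → T2 → T3) → (T3 → T3) → T3 → T2 → T3
use counts: h ×0; r ×0; p ×1; f (λ-bound) ×1; g (λ-bound) ×1; q (λ-bound) ×1; h1 (λ-bound) ×1; r1 (λ-bound) ×1; p1 (λ-bound) ×0; f1 (λ-bound) ×1
order of uses: g, f, p, r1, q, h1, f1
typing: the term checks, with type (T1 → T2 → T3) → (T3 → T3) → T3 → T2 → T3
summary: ordered ✗, linear ✗, affine ✓, relevant ✗, unrestricted ✓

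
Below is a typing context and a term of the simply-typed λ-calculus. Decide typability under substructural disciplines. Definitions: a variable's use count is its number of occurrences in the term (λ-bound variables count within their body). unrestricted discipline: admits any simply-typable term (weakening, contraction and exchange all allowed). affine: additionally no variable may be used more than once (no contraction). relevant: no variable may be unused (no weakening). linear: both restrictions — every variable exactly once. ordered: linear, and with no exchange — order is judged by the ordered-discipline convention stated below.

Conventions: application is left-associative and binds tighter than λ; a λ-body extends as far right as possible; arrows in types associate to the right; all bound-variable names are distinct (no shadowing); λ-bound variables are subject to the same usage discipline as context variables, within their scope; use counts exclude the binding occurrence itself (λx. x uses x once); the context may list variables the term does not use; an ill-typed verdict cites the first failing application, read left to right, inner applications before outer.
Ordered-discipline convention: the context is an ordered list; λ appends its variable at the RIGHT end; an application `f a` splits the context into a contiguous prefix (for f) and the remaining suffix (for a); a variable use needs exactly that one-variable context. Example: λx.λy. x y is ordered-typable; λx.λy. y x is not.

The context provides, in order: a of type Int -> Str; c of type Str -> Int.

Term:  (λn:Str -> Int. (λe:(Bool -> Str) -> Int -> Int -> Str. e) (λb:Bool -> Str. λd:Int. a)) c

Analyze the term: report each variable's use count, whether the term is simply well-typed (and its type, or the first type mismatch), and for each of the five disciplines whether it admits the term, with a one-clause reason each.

variable uses: a ×1, c ×1, n (λ-bound) ×0, e (λ-bound) ×1, b (λ-bound) ×0, d (λ-bound) ×0
use order (left to right): e, a, c
typing: well-typed at (Bool -> Str) -> Int -> Int -> Str
ordered: ✗, needs weakening: n, b, d unused
linear: ✗, needs weakening: n, b, d unused
affine: ✓, none of a, c, n, e, b, d used more than once
relevant: ✗, needs weakening: n, b, d unused
unrestricted: ✓, typability at (Bool -> Str) -> Int -> Int -> Str is all that's needed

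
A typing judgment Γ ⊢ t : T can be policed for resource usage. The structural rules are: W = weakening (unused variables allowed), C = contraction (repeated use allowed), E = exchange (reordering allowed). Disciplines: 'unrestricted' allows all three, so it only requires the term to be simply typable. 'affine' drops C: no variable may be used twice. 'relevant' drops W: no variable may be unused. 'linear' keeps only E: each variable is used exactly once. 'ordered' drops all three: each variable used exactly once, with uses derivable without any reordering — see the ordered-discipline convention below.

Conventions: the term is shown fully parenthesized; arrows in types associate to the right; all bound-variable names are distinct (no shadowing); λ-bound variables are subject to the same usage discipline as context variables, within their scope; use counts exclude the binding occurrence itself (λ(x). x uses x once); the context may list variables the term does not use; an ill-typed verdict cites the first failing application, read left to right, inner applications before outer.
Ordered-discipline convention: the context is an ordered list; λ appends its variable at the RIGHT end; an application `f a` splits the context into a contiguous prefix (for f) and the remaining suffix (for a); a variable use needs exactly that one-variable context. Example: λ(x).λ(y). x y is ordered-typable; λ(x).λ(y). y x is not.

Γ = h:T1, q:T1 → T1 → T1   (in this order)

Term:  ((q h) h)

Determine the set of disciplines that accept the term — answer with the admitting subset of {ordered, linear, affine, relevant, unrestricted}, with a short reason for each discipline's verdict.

admitted in: relevant, unrestricted
usage: h: 2, q: 1
left-to-right use order: q, h, h
typing: the term checks, with type T1
ordered ✗ (needs contraction — h ×2)
linear ✗ (needs contraction — h ×2)
affine ✗ (needs contraction — h ×2)
relevant ✓ (h, q: all used, weakening unneeded)
unrestricted ✓ (type-checks (T1) and nothing is barred)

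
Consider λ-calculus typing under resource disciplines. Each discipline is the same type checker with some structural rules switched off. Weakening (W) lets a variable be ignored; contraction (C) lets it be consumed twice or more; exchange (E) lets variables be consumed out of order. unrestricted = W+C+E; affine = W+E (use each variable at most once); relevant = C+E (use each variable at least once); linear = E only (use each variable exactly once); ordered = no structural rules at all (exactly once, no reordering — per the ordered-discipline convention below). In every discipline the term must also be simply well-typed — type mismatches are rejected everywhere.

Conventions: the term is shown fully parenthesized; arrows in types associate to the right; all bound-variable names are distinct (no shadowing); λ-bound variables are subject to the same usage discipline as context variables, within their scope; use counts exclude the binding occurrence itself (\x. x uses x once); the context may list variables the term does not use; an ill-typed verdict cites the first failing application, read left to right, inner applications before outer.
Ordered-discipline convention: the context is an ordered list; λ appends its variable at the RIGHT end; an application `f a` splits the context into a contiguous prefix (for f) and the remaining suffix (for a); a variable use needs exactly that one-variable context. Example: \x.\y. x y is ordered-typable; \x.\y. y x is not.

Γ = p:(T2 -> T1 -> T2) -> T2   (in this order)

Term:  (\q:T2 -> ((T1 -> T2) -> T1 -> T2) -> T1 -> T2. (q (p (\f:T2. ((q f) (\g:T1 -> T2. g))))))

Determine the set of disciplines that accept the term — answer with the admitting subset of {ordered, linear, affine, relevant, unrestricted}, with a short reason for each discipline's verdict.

accepted by: relevant, unrestricted
variable uses: p: 1; q (λ-bound): 2; f (λ-bound): 1; g (λ-bound): 1
use order (left to right): q, p, q, f, g
typing: well-typed — term : (T2 -> ((T1 -> T2) -> T1 -> T2) -> T1 -> T2) -> ((T1 -> T2) -> T1 -> T2) -> T1 -> T2
ordered: ✗ — q ×2 used more than once (contraction)
linear: ✗ — q ×2 used more than once (contraction)
affine: ✗ — q ×2 used more than once (contraction)
relevant: ✓ — every one of p, q, f, g appears
unrestricted: ✓ — typability at (T2 -> ((T1 -> T2) -> T1 -> T2) -> T1 -> T2) -> ((T1 -> T2) -> T1 -> T2) -> T1 -> T2 is all that's needed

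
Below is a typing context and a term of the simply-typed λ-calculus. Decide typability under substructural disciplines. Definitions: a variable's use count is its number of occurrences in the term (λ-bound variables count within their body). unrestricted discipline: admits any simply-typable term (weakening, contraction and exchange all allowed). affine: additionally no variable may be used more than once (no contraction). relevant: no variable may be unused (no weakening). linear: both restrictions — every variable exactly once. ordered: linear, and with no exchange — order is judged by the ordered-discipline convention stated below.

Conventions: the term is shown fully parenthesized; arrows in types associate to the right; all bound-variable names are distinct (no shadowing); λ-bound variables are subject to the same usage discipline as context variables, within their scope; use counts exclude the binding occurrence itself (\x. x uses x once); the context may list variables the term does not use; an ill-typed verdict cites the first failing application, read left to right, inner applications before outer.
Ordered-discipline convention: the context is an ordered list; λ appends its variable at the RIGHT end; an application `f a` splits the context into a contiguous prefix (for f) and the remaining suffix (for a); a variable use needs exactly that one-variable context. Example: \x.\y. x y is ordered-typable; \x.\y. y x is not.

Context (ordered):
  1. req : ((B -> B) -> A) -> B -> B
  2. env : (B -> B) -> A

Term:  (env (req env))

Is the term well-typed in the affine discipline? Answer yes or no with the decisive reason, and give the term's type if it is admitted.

no — needs contraction — env ×2
counts: req ×1; env ×2
left-to-right use order: env, req, env
typing: well-typed at A
summary: ordered ✗ | linear ✗ | affine ✗ | relevant ✓ | unrestricted ✓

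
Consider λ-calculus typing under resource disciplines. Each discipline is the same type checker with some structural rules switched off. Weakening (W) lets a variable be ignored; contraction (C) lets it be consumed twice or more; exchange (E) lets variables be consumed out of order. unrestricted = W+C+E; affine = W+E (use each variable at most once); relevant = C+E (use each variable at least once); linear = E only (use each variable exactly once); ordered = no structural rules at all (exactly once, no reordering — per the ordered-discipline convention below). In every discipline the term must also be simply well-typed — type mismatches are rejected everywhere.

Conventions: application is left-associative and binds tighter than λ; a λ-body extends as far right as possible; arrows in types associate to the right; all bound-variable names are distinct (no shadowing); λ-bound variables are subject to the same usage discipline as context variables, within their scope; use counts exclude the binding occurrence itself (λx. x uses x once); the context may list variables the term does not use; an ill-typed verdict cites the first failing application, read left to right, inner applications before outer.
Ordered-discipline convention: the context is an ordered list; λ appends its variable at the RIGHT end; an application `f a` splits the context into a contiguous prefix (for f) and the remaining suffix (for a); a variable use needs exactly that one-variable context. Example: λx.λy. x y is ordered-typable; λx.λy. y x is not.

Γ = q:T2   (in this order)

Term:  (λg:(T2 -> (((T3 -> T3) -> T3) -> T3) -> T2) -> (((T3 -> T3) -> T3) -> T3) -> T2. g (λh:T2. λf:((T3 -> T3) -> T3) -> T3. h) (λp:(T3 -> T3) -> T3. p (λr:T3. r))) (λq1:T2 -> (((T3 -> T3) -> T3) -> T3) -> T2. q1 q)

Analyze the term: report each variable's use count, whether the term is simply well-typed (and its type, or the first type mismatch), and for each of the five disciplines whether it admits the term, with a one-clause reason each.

use counts: q: 1; g [bound]: 1; h [bound]: 1; f [bound]: 0; p [bound]: 1; r [bound]: 1; q1 [bound]: 1
order of uses: g, h, p, r, q1, q
typing: ✓ — T2
ordered ✗ (f never used (weakening))
linear ✗ (f never used (weakening))
affine ✓ (no duplicate uses among q, g, h, f, p, r, q1)
relevant ✗ (f never used (weakening))
unrestricted ✓ (simply typable at T2; W, C, E all held)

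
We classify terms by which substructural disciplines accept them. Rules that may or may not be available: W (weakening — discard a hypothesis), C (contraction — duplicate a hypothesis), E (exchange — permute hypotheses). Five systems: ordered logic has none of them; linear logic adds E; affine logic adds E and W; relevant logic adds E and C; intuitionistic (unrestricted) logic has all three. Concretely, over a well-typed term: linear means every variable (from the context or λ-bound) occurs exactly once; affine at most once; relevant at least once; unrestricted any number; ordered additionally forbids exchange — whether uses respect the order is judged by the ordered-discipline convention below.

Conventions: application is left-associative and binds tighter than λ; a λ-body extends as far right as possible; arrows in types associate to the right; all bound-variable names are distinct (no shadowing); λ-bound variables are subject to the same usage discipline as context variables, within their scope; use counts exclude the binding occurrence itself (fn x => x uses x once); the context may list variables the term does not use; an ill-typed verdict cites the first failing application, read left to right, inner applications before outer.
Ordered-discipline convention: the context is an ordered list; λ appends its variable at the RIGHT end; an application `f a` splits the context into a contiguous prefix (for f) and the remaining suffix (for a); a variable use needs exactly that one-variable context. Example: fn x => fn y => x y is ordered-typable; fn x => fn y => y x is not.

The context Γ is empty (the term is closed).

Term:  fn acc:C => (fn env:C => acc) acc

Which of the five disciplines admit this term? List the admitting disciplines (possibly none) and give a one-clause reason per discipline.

admitted by: unrestricted
use counts: acc (λ-bound)=2, env (λ-bound)=0
order of uses: acc, acc
typing: well-typed at C -> C
ordered: ✗ — repeated use of acc ×2; env left unused
linear: ✗ — repeated use of acc ×2; env left unused
affine: ✗ — repeated use of acc ×2
relevant: ✗ — env left unused
unrestricted: ✓ — type-checks (C -> C) and nothing is barred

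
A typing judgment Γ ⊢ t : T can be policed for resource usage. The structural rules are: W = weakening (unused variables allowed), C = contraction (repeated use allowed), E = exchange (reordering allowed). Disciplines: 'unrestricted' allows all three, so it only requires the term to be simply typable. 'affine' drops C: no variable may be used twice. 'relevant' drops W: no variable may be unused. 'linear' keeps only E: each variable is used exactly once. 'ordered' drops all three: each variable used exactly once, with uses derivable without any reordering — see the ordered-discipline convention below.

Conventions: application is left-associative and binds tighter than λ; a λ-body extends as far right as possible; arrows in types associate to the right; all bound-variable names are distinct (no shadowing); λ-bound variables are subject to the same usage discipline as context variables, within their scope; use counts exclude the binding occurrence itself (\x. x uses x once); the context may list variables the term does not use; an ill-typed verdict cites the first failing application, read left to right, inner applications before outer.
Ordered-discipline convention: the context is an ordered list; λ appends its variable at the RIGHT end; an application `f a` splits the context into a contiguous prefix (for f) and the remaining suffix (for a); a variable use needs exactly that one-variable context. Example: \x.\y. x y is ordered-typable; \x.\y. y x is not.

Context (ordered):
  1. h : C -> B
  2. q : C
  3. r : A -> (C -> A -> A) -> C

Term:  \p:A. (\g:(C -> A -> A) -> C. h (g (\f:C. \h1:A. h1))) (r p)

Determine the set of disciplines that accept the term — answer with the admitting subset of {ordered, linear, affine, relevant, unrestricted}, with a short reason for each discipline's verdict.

admitting disciplines: affine, unrestricted
usage: h: 1×, q: 0×, r: 1×, p [bound]: 1×, g [bound]: 1×, f [bound]: 0×, h1 [bound]: 1×
left-to-right use order: h, g, h1, r, p
typing: the term checks, with type A -> B
ordered ✗ (q, f never used (weakening))
linear ✗ (q, f never used (weakening))
affine ✓ (h, q, r, p, g, f, h1: no repeats, contraction unneeded)
relevant ✗ (q, f never used (weakening))
unrestricted ✓ (simply typable at A -> B; W, C, E all held)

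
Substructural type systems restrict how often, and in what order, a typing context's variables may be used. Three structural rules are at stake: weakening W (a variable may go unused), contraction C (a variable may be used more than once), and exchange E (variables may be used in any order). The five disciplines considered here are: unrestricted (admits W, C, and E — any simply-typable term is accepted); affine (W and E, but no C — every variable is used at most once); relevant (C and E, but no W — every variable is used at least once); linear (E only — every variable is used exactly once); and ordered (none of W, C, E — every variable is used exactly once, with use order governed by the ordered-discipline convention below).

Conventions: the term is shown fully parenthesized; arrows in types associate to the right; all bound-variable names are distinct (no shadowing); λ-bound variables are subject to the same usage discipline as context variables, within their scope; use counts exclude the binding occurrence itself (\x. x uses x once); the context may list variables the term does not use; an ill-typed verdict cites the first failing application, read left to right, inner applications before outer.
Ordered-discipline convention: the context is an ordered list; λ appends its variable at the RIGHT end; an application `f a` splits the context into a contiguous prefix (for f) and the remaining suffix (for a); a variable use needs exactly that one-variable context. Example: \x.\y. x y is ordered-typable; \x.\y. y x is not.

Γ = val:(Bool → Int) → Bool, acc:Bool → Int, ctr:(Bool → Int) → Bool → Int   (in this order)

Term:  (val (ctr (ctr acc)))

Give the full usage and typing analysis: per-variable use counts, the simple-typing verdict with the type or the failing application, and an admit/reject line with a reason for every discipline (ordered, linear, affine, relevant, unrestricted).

use counts: val: 1×; acc: 1×; ctr: 2×
use order (left to right): val, ctr, ctr, acc
typing: well-typed — term : Bool
ordered: ✗, repeated use of ctr ×2
linear: ✗, repeated use of ctr ×2
affine: ✗, repeated use of ctr ×2
relevant: ✓, none of val, acc, ctr goes unused
unrestricted: ✓, type-checks (Bool) and nothing is barred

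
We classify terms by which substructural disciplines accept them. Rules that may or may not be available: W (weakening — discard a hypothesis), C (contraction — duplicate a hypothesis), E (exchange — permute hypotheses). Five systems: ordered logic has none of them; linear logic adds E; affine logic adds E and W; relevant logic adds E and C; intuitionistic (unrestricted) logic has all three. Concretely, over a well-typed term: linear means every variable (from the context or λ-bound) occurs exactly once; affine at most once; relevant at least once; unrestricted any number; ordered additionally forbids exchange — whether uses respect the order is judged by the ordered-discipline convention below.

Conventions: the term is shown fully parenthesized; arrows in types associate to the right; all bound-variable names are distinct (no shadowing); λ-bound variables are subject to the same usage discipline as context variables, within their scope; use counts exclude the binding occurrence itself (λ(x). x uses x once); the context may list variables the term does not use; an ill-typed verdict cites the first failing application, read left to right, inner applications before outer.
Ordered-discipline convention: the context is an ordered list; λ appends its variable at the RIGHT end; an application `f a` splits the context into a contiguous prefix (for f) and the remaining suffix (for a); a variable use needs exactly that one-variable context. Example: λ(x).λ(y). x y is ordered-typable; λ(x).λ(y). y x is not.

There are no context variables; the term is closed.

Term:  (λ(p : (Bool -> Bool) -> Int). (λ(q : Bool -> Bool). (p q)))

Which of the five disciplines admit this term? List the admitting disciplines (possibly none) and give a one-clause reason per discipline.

admitted in: ordered, linear, affine, relevant, unrestricted
usage: p [bound]: 1×, q [bound]: 1×
order of uses: p, q
typing: ✓ — ((Bool -> Bool) -> Int) -> (Bool -> Bool) -> Int
ordered: ✓ — single-use (p, q), ordered derivation ok
linear: ✓ — p, q: one use apiece
affine: ✓ — p, q: no repeats, contraction unneeded
relevant: ✓ — at least one use each (p, q)
unrestricted: ✓ — typability at ((Bool -> Bool) -> Int) -> (Bool -> Bool) -> Int is all that's needed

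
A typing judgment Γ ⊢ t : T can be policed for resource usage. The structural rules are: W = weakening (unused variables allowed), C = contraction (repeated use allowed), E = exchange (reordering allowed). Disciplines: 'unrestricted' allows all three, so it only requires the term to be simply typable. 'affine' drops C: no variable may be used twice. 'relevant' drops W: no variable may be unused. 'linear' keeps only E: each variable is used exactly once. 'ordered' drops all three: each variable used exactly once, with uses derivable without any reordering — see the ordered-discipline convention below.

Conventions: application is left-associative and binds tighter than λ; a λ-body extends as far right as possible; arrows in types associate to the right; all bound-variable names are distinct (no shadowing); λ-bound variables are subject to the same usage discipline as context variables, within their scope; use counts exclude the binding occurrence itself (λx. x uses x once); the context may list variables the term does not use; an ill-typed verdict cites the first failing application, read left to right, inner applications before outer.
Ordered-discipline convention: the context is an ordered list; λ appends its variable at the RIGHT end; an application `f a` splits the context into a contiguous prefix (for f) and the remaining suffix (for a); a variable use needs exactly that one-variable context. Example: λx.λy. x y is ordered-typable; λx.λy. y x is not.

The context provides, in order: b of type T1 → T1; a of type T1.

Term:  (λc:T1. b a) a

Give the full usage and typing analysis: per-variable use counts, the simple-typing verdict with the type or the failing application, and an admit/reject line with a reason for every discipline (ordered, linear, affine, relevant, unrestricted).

variable uses: b ×1; a ×2; c (bound) ×0
order of uses: b, a, a
typing: well-typed — term : T1
ordered: ✗ — needs contraction — a ×2; unused: c — weakening required
linear: ✗ — needs contraction — a ×2; unused: c — weakening required
affine: ✗ — needs contraction — a ×2
relevant: ✗ — unused: c — weakening required
unrestricted: ✓ — simply typable at T1; W, C, E all held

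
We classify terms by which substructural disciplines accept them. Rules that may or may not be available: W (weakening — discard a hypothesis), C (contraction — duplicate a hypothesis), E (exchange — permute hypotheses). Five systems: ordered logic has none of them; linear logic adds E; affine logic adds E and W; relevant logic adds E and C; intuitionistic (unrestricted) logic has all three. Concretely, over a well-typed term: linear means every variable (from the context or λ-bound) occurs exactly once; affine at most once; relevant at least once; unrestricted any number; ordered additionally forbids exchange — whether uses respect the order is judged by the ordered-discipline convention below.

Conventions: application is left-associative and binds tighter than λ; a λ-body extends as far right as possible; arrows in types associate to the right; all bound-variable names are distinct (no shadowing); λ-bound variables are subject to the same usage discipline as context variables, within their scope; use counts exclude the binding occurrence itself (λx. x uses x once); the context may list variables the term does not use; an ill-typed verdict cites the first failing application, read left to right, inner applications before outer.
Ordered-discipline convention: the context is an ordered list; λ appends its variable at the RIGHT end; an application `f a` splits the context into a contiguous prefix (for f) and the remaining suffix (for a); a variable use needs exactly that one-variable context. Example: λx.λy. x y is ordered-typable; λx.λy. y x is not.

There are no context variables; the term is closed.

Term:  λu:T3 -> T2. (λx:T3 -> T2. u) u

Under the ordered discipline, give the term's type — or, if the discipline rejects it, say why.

not well-typed under ordered — u ×2 used more than once (contraction); unused: x — weakening required
use counts: u (λ-bound): 2×, x (λ-bound): 0×
left-to-right use order: u, u
typing: well-typed at (T3 -> T2) -> T3 -> T2
summary: ordered ✗ · linear ✗ · affine ✗ · relevant ✗ · unrestricted ✓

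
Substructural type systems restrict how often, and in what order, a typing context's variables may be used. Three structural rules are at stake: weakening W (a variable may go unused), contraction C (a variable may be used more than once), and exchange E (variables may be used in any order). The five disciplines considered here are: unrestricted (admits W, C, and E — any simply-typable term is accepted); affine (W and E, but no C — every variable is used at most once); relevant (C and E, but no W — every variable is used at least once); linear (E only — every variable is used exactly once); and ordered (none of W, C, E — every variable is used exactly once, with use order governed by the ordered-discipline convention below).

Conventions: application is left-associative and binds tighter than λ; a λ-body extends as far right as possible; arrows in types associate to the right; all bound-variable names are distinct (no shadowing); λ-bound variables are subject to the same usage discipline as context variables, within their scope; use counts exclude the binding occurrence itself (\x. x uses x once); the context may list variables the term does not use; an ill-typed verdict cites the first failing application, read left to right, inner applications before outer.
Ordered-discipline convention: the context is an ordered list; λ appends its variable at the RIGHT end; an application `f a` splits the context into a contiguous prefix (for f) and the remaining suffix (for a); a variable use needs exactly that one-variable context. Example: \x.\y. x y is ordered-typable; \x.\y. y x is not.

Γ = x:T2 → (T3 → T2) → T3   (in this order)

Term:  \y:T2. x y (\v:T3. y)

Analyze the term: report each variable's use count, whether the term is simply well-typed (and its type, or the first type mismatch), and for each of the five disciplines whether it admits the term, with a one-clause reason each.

variable uses: x: 1×, y (λ-bound): 2×, v (λ-bound): 0×
uses in reading order: x, y, y
typing: well-typed — term : T2 → T3
ordered ✗ (y ×2 used more than once (contraction); needs weakening: v unused)
linear ✗ (y ×2 used more than once (contraction); needs weakening: v unused)
affine ✗ (y ×2 used more than once (contraction))
relevant ✗ (needs weakening: v unused)
unrestricted ✓ (well-typed at T2 → T3; no restrictions here)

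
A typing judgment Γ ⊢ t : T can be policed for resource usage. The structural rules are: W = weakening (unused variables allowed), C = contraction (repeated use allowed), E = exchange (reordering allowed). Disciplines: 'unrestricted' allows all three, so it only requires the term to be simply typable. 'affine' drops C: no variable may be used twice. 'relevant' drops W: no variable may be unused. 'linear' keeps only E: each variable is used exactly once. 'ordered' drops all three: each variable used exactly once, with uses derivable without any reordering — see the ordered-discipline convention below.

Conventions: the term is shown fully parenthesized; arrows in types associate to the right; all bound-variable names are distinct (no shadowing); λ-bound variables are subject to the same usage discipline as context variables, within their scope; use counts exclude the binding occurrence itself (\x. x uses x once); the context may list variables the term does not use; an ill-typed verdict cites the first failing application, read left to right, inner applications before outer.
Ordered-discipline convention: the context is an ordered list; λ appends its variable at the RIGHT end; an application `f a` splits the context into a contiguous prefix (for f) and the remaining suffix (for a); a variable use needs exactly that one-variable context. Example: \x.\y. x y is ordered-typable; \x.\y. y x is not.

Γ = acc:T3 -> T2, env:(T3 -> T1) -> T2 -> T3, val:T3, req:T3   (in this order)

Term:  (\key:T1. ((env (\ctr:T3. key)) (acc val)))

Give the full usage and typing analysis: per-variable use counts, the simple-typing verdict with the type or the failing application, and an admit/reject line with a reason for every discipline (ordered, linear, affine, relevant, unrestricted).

use counts: acc ×1, env ×1, val ×1, req ×0, key (bound) ×1, ctr (bound) ×0
use order (left to right): env, key, acc, val
typing: well-typed at T1 -> T3
ordered ✗ (req, ctr never used (weakening))
linear ✗ (req, ctr never used (weakening))
affine ✓ (no duplicate uses among acc, env, val, req, key, ctr)
relevant ✗ (req, ctr never used (weakening))
unrestricted ✓ (type-checks (T1 -> T3) and nothing is barred)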